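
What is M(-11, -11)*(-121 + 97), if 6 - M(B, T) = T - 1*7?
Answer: -576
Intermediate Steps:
M(B, T) = 13 - T (M(B, T) = 6 - (T - 1*7) = 6 - (T - 7) = 6 - (-7 + T) = 6 + (7 - T) = 13 - T)
M(-11, -11)*(-121 + 97) = (13 - 1*(-11))*(-121 + 97) = (13 + 11)*(-24) = 24*(-24) = -576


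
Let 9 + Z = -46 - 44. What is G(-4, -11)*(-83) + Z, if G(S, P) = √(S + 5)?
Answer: -182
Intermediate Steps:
Z = -99 (Z = -9 + (-46 - 44) = -9 - 90 = -99)
G(S, P) = √(5 + S)
G(-4, -11)*(-83) + Z = √(5 - 4)*(-83) - 99 = √1*(-83) - 99 = 1*(-83) - 99 = -83 - 99 = -182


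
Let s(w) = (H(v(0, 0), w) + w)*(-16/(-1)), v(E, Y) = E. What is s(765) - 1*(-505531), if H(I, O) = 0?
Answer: 517771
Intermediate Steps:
s(w) = 16*w (s(w) = (0 + w)*(-16/(-1)) = w*(-16*(-1)) = w*16 = 16*w)
s(765) - 1*(-505531) = 16*765 - 1*(-505531) = 12240 + 505531 = 517771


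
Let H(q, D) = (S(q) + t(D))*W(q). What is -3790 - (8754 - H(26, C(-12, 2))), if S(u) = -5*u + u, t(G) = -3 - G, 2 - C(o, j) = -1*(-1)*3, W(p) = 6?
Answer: -13180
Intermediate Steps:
C(o, j) = -1 (C(o, j) = 2 - (-1*(-1))*3 = 2 - 3 = -1)
S(u) = -4*u
H(q, D) = -18 - 24*q - 6*D (H(q, D) = (-4*q + (-3 - D))*6 = (-3 - D - 4*q)*6 = -18 - 24*q - 6*D)
-3790 - (8754 - H(26, C(-12, 2))) = -3790 - (8754 - (-18 - 24*26 - 6*(-1))) = -3790 - (8754 - (-18 - 624 + 6)) = -3790 - (8754 - 1*(-636)) = -3790 - (8754 + 636) = -3790 - 1*9390 = -3790 - 9390 = -13180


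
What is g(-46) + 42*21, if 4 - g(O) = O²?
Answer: -1230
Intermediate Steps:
g(O) = 4 - O²
g(-46) + 42*21 = (4 - 1*(-46)²) + 42*21 = (4 - 1*2116) + 882 = (4 - 2116) + 882 = -2112 + 882 = -1230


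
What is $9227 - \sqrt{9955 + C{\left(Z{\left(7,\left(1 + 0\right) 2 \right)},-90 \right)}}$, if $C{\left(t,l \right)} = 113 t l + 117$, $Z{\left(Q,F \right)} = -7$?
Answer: $9227 - \sqrt{81262} \approx 8941.9$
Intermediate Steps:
$C{\left(t,l \right)} = 117 + 113 l t$ ($C{\left(t,l \right)} = 113 l t + 117 = 117 + 113 l t$)
$9227 - \sqrt{9955 + C{\left(Z{\left(7,\left(1 + 0\right) 2 \right)},-90 \right)}} = 9227 - \sqrt{9955 + \left(117 + 113 \left(-90\right) \left(-7\right)\right)} = 9227 - \sqrt{9955 + \left(117 + 71190\right)} = 9227 - \sqrt{9955 + 71307} = 9227 - \sqrt{81262}$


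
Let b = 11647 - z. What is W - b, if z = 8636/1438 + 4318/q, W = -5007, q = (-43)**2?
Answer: -22129255250/1329431 ≈ -16646.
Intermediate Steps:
q = 1849
z = 11088624/1329431 (z = 8636/1438 + 4318/1849 = 8636*(1/1438) + 4318*(1/1849) = 4318/719 + 4318/1849 = 11088624/1329431 ≈ 8.3409)
b = 15472794233/1329431 (b = 11647 - 1*11088624/1329431 = 11647 - 11088624/1329431 = 15472794233/1329431 ≈ 11639.)
W - b = -5007 - 1*15472794233/1329431 = -5007 - 15472794233/1329431 = -22129255250/1329431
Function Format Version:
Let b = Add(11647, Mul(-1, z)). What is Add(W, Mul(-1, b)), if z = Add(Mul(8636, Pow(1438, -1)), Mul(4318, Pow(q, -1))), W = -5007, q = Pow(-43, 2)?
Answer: Rational(-22129255250, 1329431) ≈ -16646.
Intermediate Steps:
q = 1849
z = Rational(11088624, 1329431) (z = Add(Mul(8636, Pow(1438, -1)), Mul(4318, Pow(1849, -1))) = Add(Mul(8636, Rational(1, 1438)), Mul(4318, Rational(1, 1849))) = Add(Rational(4318, 719), Rational(4318, 1849)) = Rational(11088624, 1329431) ≈ 8.3409)
b = Rational(15472794233, 1329431) (b = Add(11647, Mul(-1, Rational(11088624, 1329431))) = Add(11647, Rational(-11088624, 1329431)) = Rational(15472794233, 1329431) ≈ 11639.)
Add(W, Mul(-1, b)) = Add(-5007, Mul(-1, Rational(15472794233, 1329431))) = Add(-5007, Rational(-15472794233, 1329431)) = Rational(-22129255250, 1329431)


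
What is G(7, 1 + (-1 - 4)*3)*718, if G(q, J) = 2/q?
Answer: 1436/7 ≈ 205.14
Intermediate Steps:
G(7, 1 + (-1 - 4)*3)*718 = (2/7)*718 = 1436/7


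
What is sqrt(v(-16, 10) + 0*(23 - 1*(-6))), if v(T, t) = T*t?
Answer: 4*I*sqrt(10) ≈ 12.649*I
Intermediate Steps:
sqrt(v(-16, 10) + 0*(23 - 1*(-6))) = sqrt(-16*10 + 0*(23 - 1*(-6))) = sqrt(-160 + 0*(23 + 6)) = sqrt(-160 + 0*29) = sqrt(-160 + 0) = sqrt(-160) = 4*I*sqrt(10)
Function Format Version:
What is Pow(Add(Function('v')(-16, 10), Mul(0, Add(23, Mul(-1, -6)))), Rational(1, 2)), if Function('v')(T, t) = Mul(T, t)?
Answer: Mul(4, I, Pow(10, Rational(1, 2))) ≈ Mul(12.649, I)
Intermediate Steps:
Pow(Add(Function('v')(-16, 10), Mul(0, Add(23, Mul(-1, -6)))), Rational(1, 2)) = Pow(Add(Mul(-16, 10), Mul(0, Add(23, Mul(-1, -6)))), Rational(1, 2)) = Pow(Add(-160, Mul(0, Add(23, 6))), Rational(1, 2)) = Pow(Add(-160, Mul(0, 29)), Rational(1, 2)) = Pow(Add(-160, 0), Rational(1, 2)) = Pow(-160, Rational(1, 2)) = Mul(4, I, Pow(10, Rational(1, 2)))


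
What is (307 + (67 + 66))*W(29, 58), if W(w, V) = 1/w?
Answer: 440/29 ≈ 15.172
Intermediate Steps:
(307 + (67 + 66))*W(29, 58) = (307 + (67 + 66))/29 = (307 + 133)*(1/29) = 440*(1/29) = 440/29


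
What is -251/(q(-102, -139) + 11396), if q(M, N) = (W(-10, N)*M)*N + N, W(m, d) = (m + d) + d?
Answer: 251/4072007 ≈ 6.1640e-5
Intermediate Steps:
W(m, d) = m + 2*d (W(m, d) = (d + m) + d = m + 2*d)
q(M, N) = N + M*N*(-10 + 2*N) (q(M, N) = ((-10 + 2*N)*M)*N + N = (M*(-10 + 2*N))*N + N = M*N*(-10 + 2*N) + N = N + M*N*(-10 + 2*N))
-251/(q(-102, -139) + 11396) = -251/(-139*(1 + 2*(-102)*(-5 - 139)) + 11396) = -251/(-139*(1 + 2*(-102)*(-144)) + 11396) = -251/(-139*(1 + 29376) + 11396) = -251/(-139*29377 + 11396) = -251/(-4083403 + 11396) = -251/(-4072007) = -251*(-1/4072007) = 251/4072007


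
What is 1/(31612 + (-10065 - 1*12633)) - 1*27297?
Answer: -243325457/8914 ≈ -27297.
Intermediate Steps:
1/(31612 + (-10065 - 1*12633)) - 1*27297 = 1/(31612 + (-10065 - 12633)) - 27297 = 1/(31612 - 22698) - 27297 = 1/8914 - 27297 = -243325457/8914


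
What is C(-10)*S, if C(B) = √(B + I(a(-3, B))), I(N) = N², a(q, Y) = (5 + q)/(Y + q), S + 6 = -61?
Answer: -67*I*√1686/13 ≈ -211.62*I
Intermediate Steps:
S = -67 (S = -6 - 61 = -67)
a(q, Y) = (5 + q)/(Y + q)
C(B) = √(B + 4/(-3 + B)²) (C(B) = √(B + ((5 - 3)/(B - 3))²) = √(B + (2/(-3 + B))²) = √(B + 4/(-3 + B)²))
C(-10)*S = √(-10 + 4/(-3 - 10)²)*(-67) = √(-10 + 4/(-13)²)*(-67) = √(-10 + 4*(1/169))*(-67) = √(-10 + 4/169)*(-67) = √(-1686/169)*(-67) = (I*√1686/13)*(-67) = -67*I*√1686/13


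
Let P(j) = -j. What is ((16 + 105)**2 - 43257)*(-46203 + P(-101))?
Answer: 1319254832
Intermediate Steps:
((16 + 105)**2 - 43257)*(-46203 + P(-101)) = ((16 + 105)**2 - 43257)*(-46203 - 1*(-101)) = (121**2 - 43257)*(-46203 + 101) = (14641 - 43257)*(-46102) = -28616*(-46102) = 1319254832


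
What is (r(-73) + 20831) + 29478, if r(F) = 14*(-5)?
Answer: 50239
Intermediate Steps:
r(F) = -70
(r(-73) + 20831) + 29478 = (-70 + 20831) + 29478 = 20761 + 29478 = 50239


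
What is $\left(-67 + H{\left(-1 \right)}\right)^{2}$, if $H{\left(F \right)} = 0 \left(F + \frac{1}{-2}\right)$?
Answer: $4489$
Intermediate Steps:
$H{\left(F \right)} = 0$ ($H{\left(F \right)} = 0 \left(F - \frac{1}{2}\right) = 0 \left(- \frac{1}{2} + F\right) = 0$)
$\left(-67 + H{\left(-1 \right)}\right)^{2} = \left(-67 + 0\right)^{2} = \left(-67\right)^{2} = 4489$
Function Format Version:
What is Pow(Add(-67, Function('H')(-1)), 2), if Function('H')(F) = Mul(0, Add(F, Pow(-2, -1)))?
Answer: 4489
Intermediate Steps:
Function('H')(F) = 0 (Function('H')(F) = Mul(0, Add(F, Rational(-1, 2))) = Mul(0, Add(Rational(-1, 2), F)) = 0)
Pow(Add(-67, Function('H')(-1)), 2) = Pow(Add(-67, 0), 2) = Pow(-67, 2) = 4489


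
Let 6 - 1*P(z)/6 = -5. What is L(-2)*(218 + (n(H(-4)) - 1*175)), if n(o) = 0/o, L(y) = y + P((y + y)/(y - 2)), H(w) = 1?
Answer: 2752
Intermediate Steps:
P(z) = 66 (P(z) = 36 - 6*(-5) = 36 + 30 = 66)
L(y) = 66 + y (L(y) = y + 66 = 66 + y)
n(o) = 0
L(-2)*(218 + (n(H(-4)) - 1*175)) = (66 - 2)*(218 + (0 - 1*175)) = 64*(218 + (0 - 175)) = 64*(218 - 175) = 64*43 = 2752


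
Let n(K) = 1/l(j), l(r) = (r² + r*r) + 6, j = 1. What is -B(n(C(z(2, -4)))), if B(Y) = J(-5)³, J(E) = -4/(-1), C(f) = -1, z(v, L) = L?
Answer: -64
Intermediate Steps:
l(r) = 6 + 2*r² (l(r) = (r² + r²) + 6 = 2*r² + 6 = 6 + 2*r²)
J(E) = 4 (J(E) = -4*(-1) = 4)
n(K) = ⅛ (n(K) = 1/(6 + 2*1²) = 1/(6 + 2*1) = 1/(6 + 2) = 1/8 = ⅛)
B(Y) = 64 (B(Y) = 4³ = 64)
-B(n(C(z(2, -4)))) = -1*64 = -64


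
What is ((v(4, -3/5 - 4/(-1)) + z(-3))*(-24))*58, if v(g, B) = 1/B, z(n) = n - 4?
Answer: 158688/17 ≈ 9334.6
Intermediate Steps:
z(n) = -4 + n
((v(4, -3/5 - 4/(-1)) + z(-3))*(-24))*58 = ((1/(-3/5 - 4/(-1)) + (-4 - 3))*(-24))*58 = ((1/(-3*⅕ - 4*(-1)) - 7)*(-24))*58 = ((1/(-⅗ + 4) - 7)*(-24))*58 = ((1/(17/5) - 7)*(-24))*58 = ((5/17 - 7)*(-24))*58 = -114/17*(-24)*58 = (2736/17)*58 = 158688/17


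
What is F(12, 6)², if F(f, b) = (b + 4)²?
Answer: 10000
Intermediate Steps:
F(f, b) = (4 + b)²
F(12, 6)² = ((4 + 6)²)² = (10²)² = 100² = 10000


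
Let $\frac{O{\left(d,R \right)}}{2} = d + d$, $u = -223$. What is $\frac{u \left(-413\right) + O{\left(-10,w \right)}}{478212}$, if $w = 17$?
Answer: $\frac{92059}{478212} \approx 0.19251$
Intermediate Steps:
$O{\left(d,R \right)} = 4 d$ ($O{\left(d,R \right)} = 2 \left(d + d\right) = 2 \cdot 2 d = 4 d$)
$\frac{u \left(-413\right) + O{\left(-10,w \right)}}{478212} = \frac{\left(-223\right) \left(-413\right) + 4 \left(-10\right)}{478212} = \left(92099 - 40\right) \frac{1}{478212} = 92059 \cdot \frac{1}{478212} = \frac{92059}{478212}$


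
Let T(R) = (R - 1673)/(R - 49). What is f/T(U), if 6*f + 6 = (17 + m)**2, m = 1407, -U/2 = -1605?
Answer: 110513465/159 ≈ 6.9505e+5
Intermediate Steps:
U = 3210 (U = -2*(-1605) = 3210)
T(R) = (-1673 + R)/(-49 + R)
f = 1013885/3 (f = -1 + (17 + 1407)**2/6 = -1 + (1/6)*1424**2 = -1 + (1/6)*2027776 = -1 + 1013888/3 = 1013885/3 ≈ 3.3796e+5)
f/T(U) = 1013885/(3*(((-1673 + 3210)/(-49 + 3210)))) = 1013885/(3*((1537/3161))) = 1013885/(3*(((1/3161)*1537))) = 1013885/(3*(53/109)) = (1013885/3)*(109/53) = 110513465/159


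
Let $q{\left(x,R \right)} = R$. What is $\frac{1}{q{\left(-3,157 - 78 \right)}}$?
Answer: $\frac{1}{79} \approx 0.012658$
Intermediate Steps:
$\frac{1}{q{\left(-3,157 - 78 \right)}} = \frac{1}{157 - 78} = \frac{1}{79}$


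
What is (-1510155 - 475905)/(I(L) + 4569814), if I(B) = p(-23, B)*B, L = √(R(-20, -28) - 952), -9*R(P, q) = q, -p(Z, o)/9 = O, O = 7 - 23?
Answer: -2268981198210/5220804917689 + 47665440*I*√2135/5220804917689 ≈ -0.4346 + 0.00042186*I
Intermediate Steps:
O = -16
p(Z, o) = 144 (p(Z, o) = -9*(-16) = 144)
R(P, q) = -q/9
L = 2*I*√2135/3 (L = √(-⅑*(-28) - 952) = √(28/9 - 952) = √(-8540/9) = 2*I*√2135/3 ≈ 30.804*I)
I(B) = 144*B
(-1510155 - 475905)/(I(L) + 4569814) = (-1510155 - 475905)/(144*(2*I*√2135/3) + 4569814) = -1986060/(96*I*√2135 + 4569814) = -1986060/(4569814 + 96*I*√2135)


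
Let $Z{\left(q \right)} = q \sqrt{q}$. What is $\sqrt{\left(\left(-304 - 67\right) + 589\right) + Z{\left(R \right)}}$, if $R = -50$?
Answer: $\sqrt{218 - 250 i \sqrt{2}} \approx 17.796 - 9.9338 i$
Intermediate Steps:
$Z{\left(q \right)} = q^{\frac{3}{2}}$
$\sqrt{\left(\left(-304 - 67\right) + 589\right) + Z{\left(R \right)}} = \sqrt{\left(\left(-304 - 67\right) + 589\right) + \left(-50\right)^{\frac{3}{2}}} = \sqrt{\left(-371 + 589\right) - 250 i \sqrt{2}} = \sqrt{218 - 250 i \sqrt{2}}$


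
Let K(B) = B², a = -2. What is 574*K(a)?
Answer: 2296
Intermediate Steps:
574*K(a) = 574*(-2)² = 574*4 = 2296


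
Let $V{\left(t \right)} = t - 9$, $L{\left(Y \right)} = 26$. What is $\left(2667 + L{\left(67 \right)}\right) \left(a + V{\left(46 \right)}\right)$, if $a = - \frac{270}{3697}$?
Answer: $\frac{367645667}{3697} \approx 99444.0$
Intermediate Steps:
$V{\left(t \right)} = -9 + t$ ($V{\left(t \right)} = t - 9 = -9 + t$)
$a = - \frac{270}{3697}$ ($a = \left(-270\right) \frac{1}{3697} = - \frac{270}{3697} \approx -0.073032$)
$\left(2667 + L{\left(67 \right)}\right) \left(a + V{\left(46 \right)}\right) = \left(2667 + 26\right) \left(- \frac{270}{3697} + \left(-9 + 46\right)\right) = 2693 \left(- \frac{270}{3697} + 37\right) = 2693 \cdot \frac{136519}{3697} = \frac{367645667}{3697}$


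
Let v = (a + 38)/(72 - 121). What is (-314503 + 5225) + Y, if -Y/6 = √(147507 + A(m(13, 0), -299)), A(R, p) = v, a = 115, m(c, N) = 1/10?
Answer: -309278 - 6*√7227690/7 ≈ -3.1158e+5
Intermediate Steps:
m(c, N) = ⅒
v = -153/49 (v = (115 + 38)/(72 - 121) = 153/(-49) = 153*(-1/49) = -153/49 ≈ -3.1224)
A(R, p) = -153/49
Y = -6*√7227690/7 (Y = -6*√(147507 - 153/49) = -6*√7227690/7 ≈ -2304.4)
(-314503 + 5225) + Y = (-314503 + 5225) - 6*√7227690/7 = -309278 - 6*√7227690/7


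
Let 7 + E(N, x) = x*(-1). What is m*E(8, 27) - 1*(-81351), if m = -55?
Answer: 83221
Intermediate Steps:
E(N, x) = -7 - x (E(N, x) = -7 + x*(-1) = -7 - x)
m*E(8, 27) - 1*(-81351) = -55*(-7 - 1*27) - 1*(-81351) = -55*(-7 - 27) + 81351 = -55*(-34) + 81351 = 1870 + 81351 = 83221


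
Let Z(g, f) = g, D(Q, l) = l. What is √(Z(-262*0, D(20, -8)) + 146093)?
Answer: √146093 ≈ 382.22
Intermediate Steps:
√(Z(-262*0, D(20, -8)) + 146093) = √(-262*0 + 146093) = √(0 + 146093) = √146093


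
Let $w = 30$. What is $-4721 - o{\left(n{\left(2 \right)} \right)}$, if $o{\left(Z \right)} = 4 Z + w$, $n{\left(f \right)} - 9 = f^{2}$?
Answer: $-4803$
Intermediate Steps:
$n{\left(f \right)} = 9 + f^{2}$
$o{\left(Z \right)} = 30 + 4 Z$ ($o{\left(Z \right)} = 4 Z + 30 = 30 + 4 Z$)
$-4721 - o{\left(n{\left(2 \right)} \right)} = -4721 - \left(30 + 4 \left(9 + 2^{2}\right)\right) = -4721 - \left(30 + 4 \left(9 + 4\right)\right) = -4721 - \left(30 + 4 \cdot 13\right) = -4721 - \left(30 + 52\right) = -4721 - 82 = -4803$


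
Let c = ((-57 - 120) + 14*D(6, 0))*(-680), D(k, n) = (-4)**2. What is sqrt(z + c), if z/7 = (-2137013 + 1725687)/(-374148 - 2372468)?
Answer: I*sqrt(15068444886657753)/686654 ≈ 178.77*I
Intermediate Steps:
z = 1439641/1373308 (z = 7*((-2137013 + 1725687)/(-374148 - 2372468)) = 7*(-411326/(-2746616)) = 7*(-411326*(-1/2746616)) = 7*(205663/1373308) = 1439641/1373308 ≈ 1.0483)
D(k, n) = 16
c = -31960 (c = ((-57 - 120) + 14*16)*(-680) = (-177 + 224)*(-680) = 47*(-680) = -31960)
sqrt(z + c) = sqrt(1439641/1373308 - 31960) = sqrt(-43889484039/1373308) = I*sqrt(15068444886657753)/686654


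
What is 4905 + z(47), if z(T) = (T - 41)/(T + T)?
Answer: 230538/47 ≈ 4905.1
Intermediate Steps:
z(T) = (-41 + T)/(2*T) (z(T) = (-41 + T)/((2*T)) = (-41 + T)*(1/(2*T)) = (-41 + T)/(2*T))
4905 + z(47) = 4905 + (½)*(-41 + 47)/47 = 4905 + (½)*(1/47)*6 = 4905 + 3/47 = 230538/47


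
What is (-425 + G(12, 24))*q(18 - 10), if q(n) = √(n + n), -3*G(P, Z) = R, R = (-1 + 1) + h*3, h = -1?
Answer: -1696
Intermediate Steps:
R = -3 (R = (-1 + 1) - 1*3 = 0 - 3 = -3)
G(P, Z) = 1 (G(P, Z) = -⅓*(-3) = 1)
q(n) = √2*√n (q(n) = √(2*n) = √2*√n)
(-425 + G(12, 24))*q(18 - 10) = (-425 + 1)*(√2*√(18 - 10)) = -424*√2*√8 = -424*√2*2*√2 = -424*4 = -1696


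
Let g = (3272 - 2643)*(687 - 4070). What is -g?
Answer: 2127907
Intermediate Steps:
g = -2127907 (g = 629*(-3383) = -2127907)
-g = -1*(-2127907) = 2127907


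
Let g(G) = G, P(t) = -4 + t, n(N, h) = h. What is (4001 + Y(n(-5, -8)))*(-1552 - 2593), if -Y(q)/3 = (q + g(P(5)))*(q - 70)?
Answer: -9794635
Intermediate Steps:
Y(q) = -3*(1 + q)*(-70 + q) (Y(q) = -3*(q + (-4 + 5))*(q - 70) = -3*(q + 1)*(-70 + q) = -3*(1 + q)*(-70 + q))
(4001 + Y(n(-5, -8)))*(-1552 - 2593) = (4001 + (210 - 3*(-8)**2 + 207*(-8)))*(-1552 - 2593) = (4001 + (210 - 3*64 - 1656))*(-4145) = (4001 + (210 - 192 - 1656))*(-4145) = (4001 - 1638)*(-4145) = 2363*(-4145) = -9794635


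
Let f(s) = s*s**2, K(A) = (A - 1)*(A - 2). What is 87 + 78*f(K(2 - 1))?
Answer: 87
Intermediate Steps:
K(A) = (-1 + A)*(-2 + A)
f(s) = s**3
87 + 78*f(K(2 - 1)) = 87 + 78*(2 + (2 - 1)**2 - 3*(2 - 1))**3 = 87 + 78*(2 + 1**2 - 3*1)**3 = 87 + 78*(2 + 1 - 3)**3 = 87 + 78*0**3 = 87 + 78*0 = 87 + 0 = 87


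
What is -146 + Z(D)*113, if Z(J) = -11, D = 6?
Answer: -1389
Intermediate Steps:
-146 + Z(D)*113 = -146 - 11*113 = -146 - 1243 = -1389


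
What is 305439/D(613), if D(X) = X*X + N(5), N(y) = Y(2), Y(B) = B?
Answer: 101813/125257 ≈ 0.81283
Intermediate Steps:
N(y) = 2
D(X) = 2 + X² (D(X) = X*X + 2 = X² + 2 = 2 + X²)
305439/D(613) = 305439/(2 + 613²) = 305439/(2 + 375769) = 305439/375771 = 305439*(1/375771) = 101813/125257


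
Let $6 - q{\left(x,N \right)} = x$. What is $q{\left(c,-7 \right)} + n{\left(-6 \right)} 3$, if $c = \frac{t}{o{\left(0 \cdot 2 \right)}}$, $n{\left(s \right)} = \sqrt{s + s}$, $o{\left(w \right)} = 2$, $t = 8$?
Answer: $2 + 6 i \sqrt{3} \approx 2.0 + 10.392 i$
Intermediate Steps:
$n{\left(s \right)} = \sqrt{2} \sqrt{s}$ ($n{\left(s \right)} = \sqrt{2 s} = \sqrt{2} \sqrt{s}$)
$c = 4$ ($c = \frac{8}{2} = 8 \cdot \frac{1}{2} = 4$)
$q{\left(x,N \right)} = 6 - x$
$q{\left(c,-7 \right)} + n{\left(-6 \right)} 3 = \left(6 - 4\right) + \sqrt{2} \sqrt{-6} \cdot 3 = \left(6 - 4\right) + \sqrt{2} i \sqrt{6} \cdot 3 = 2 + 2 i \sqrt{3} \cdot 3 = 2 + 6 i \sqrt{3}$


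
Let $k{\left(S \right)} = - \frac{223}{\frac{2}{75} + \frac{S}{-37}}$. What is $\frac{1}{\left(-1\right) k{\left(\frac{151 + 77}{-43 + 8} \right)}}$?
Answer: $\frac{3938}{4331775} \approx 0.0009091$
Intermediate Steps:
$k{\left(S \right)} = - \frac{223}{\frac{2}{75} - \frac{S}{37}}$ ($k{\left(S \right)} = - \frac{223}{2 \cdot \frac{1}{75} + S \left(- \frac{1}{37}\right)} = - \frac{223}{\frac{2}{75} - \frac{S}{37}}$)
$\frac{1}{\left(-1\right) k{\left(\frac{151 + 77}{-43 + 8} \right)}} = \frac{1}{\left(-1\right) \frac{618825}{-74 + 75 \frac{151 + 77}{-43 + 8}}} = \frac{1}{\left(-1\right) \frac{618825}{-74 + 75 \frac{228}{-35}}} = \frac{1}{\left(-1\right) \frac{618825}{-74 + 75 \cdot 228 \left(- \frac{1}{35}\right)}} = \frac{1}{\left(-1\right) \frac{618825}{-74 + 75 \left(- \frac{228}{35}\right)}} = \frac{1}{\left(-1\right) \frac{618825}{-74 - \frac{3420}{7}}} = \frac{1}{\left(-1\right) \frac{618825}{- \frac{3938}{7}}} = \frac{1}{\left(-1\right) 618825 \left(- \frac{7}{3938}\right)} = \frac{1}{\left(-1\right) \left(- \frac{4331775}{3938}\right)} = \frac{1}{\frac{4331775}{3938}} = \frac{3938}{4331775}$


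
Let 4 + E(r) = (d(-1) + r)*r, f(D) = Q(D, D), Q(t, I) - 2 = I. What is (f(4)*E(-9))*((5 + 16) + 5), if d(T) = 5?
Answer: 4992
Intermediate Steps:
Q(t, I) = 2 + I
f(D) = 2 + D
E(r) = -4 + r*(5 + r) (E(r) = -4 + (5 + r)*r = -4 + r*(5 + r))
(f(4)*E(-9))*((5 + 16) + 5) = ((2 + 4)*(-4 + (-9)**2 + 5*(-9)))*((5 + 16) + 5) = (6*(-4 + 81 - 45))*(21 + 5) = (6*32)*26 = 192*26 = 4992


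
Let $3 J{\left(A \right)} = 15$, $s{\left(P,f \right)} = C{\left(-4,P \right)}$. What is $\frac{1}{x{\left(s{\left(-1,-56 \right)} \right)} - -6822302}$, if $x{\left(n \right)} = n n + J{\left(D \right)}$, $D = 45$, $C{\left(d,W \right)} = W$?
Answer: $\frac{1}{6822308} \approx 1.4658 \cdot 10^{-7}$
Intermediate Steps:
$s{\left(P,f \right)} = P$
$J{\left(A \right)} = 5$ ($J{\left(A \right)} = \frac{1}{3} \cdot 15 = 5$)
$x{\left(n \right)} = 5 + n^{2}$ ($x{\left(n \right)} = n n + 5 = n^{2} + 5 = 5 + n^{2}$)
$\frac{1}{x{\left(s{\left(-1,-56 \right)} \right)} - -6822302} = \frac{1}{\left(5 + \left(-1\right)^{2}\right) - -6822302} = \frac{1}{\left(5 + 1\right) + 6822302} = \frac{1}{6 + 6822302} = \frac{1}{6822308}$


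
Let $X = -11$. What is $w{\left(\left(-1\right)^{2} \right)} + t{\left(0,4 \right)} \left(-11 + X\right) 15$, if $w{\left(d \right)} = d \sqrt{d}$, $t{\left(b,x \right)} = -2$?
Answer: $661$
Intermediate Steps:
$w{\left(d \right)} = d^{\frac{3}{2}}$
$w{\left(\left(-1\right)^{2} \right)} + t{\left(0,4 \right)} \left(-11 + X\right) 15 = \left(\left(-1\right)^{2}\right)^{\frac{3}{2}} + - 2 \left(-11 - 11\right) 15 = 1^{\frac{3}{2}} + \left(-2\right) \left(-22\right) 15 = 1 + 44 \cdot 15 = 1 + 660 = 661$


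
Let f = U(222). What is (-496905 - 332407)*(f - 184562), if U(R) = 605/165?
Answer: 459169321600/3 ≈ 1.5306e+11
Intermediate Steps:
U(R) = 11/3 (U(R) = 605*(1/165) = 11/3)
f = 11/3 ≈ 3.6667
(-496905 - 332407)*(f - 184562) = (-496905 - 332407)*(11/3 - 184562) = -829312*(-553675/3) = 459169321600/3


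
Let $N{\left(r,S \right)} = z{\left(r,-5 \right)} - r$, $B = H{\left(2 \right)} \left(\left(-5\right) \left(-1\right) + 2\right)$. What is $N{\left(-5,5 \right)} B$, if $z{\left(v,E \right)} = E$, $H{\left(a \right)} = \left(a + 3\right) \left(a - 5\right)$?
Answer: $0$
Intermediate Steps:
$H{\left(a \right)} = \left(-5 + a\right) \left(3 + a\right)$ ($H{\left(a \right)} = \left(3 + a\right) \left(-5 + a\right) = \left(-5 + a\right) \left(3 + a\right)$)
$B = -105$ ($B = \left(-15 + 2^{2} - 4\right) \left(\left(-5\right) \left(-1\right) + 2\right) = \left(-15 + 4 - 4\right) \left(5 + 2\right) = \left(-15\right) 7 = -105$)
$N{\left(r,S \right)} = -5 - r$
$N{\left(-5,5 \right)} B = \left(-5 - -5\right) \left(-105\right) = \left(-5 + 5\right) \left(-105\right) = 0 \left(-105\right) = 0$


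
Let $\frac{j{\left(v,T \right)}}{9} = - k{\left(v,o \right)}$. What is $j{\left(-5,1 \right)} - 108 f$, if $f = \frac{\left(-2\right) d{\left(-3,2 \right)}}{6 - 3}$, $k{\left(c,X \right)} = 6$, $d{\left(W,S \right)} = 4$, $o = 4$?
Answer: $234$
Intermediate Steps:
$f = - \frac{8}{3}$ ($f = \frac{\left(-2\right) 4}{6 - 3} = \frac{1}{3} \left(-8\right) = - \frac{8}{3} \approx -2.6667$)
$j{\left(v,T \right)} = -54$ ($j{\left(v,T \right)} = 9 \left(\left(-1\right) 6\right) = 9 \left(-6\right) = -54$)
$j{\left(-5,1 \right)} - 108 f = -54 - -288 = -54 + 288 = 234$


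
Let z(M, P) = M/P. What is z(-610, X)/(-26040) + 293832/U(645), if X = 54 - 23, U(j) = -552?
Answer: -988302529/1856652 ≈ -532.30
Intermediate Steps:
X = 31
z(-610, X)/(-26040) + 293832/U(645) = -610/31/(-26040) + 293832/(-552) = -610*1/31*(-1/26040) + 293832*(-1/552) = -610/31*(-1/26040) - 12243/23 = 61/80724 - 12243/23 = -988302529/1856652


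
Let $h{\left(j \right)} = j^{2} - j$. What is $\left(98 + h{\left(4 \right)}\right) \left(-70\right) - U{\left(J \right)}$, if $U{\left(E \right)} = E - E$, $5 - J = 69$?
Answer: $-7700$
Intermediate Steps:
$J = -64$ ($J = 5 - 69 = -64$)
$U{\left(E \right)} = 0$
$\left(98 + h{\left(4 \right)}\right) \left(-70\right) - U{\left(J \right)} = \left(98 + 4 \left(-1 + 4\right)\right) \left(-70\right) - 0 = \left(98 + 4 \cdot 3\right) \left(-70\right) + 0 = \left(98 + 12\right) \left(-70\right) + 0 = 110 \left(-70\right) + 0 = -7700 + 0 = -7700$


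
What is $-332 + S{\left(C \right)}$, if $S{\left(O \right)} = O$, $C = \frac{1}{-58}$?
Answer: $- \frac{19257}{58} \approx -332.02$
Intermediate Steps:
$C = - \frac{1}{58} \approx -0.017241$
$-332 + S{\left(C \right)} = -332 - \frac{1}{58} = - \frac{19257}{58}$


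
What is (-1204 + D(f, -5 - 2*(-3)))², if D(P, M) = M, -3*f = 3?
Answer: 1447209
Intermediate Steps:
f = -1 (f = -⅓*3 = -1)
(-1204 + D(f, -5 - 2*(-3)))² = (-1204 + (-5 - 2*(-3)))² = (-1204 + (-5 + 6))² = (-1204 + 1)² = (-1203)² = 1447209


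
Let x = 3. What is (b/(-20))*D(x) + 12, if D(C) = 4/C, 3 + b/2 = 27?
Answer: 44/5 ≈ 8.8000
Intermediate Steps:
b = 48 (b = -6 + 2*27 = -6 + 54 = 48)
(b/(-20))*D(x) + 12 = (48/(-20))*(4/3) + 12 = (48*(-1/20))*(4*(⅓)) + 12 = -12/5*4/3 + 12 = -16/5 + 12 = 44/5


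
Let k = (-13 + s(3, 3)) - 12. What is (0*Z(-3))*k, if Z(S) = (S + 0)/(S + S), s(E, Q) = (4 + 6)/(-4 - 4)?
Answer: 0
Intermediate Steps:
s(E, Q) = -5/4 (s(E, Q) = 10/(-8) = 10*(-⅛) = -5/4)
Z(S) = ½ (Z(S) = S/((2*S)) = S*(1/(2*S)) = ½)
k = -105/4 (k = (-13 - 5/4) - 12 = -57/4 - 12 = -105/4 ≈ -26.250)
(0*Z(-3))*k = (0*(½))*(-105/4) = 0*(-105/4) = 0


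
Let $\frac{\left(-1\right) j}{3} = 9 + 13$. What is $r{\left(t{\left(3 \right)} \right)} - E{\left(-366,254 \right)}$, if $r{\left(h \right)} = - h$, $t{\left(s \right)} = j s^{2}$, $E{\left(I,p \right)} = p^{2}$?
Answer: $-63922$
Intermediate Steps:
$j = -66$ ($j = - 3 \left(9 + 13\right) = \left(-3\right) 22 = -66$)
$t{\left(s \right)} = - 66 s^{2}$
$r{\left(t{\left(3 \right)} \right)} - E{\left(-366,254 \right)} = - \left(-66\right) 3^{2} - 254^{2} = - \left(-66\right) 9 - 64516 = \left(-1\right) \left(-594\right) - 64516 = 594 - 64516 = -63922$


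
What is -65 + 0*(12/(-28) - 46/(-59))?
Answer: -65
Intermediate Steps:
-65 + 0*(12/(-28) - 46/(-59)) = -65 + 0*(12*(-1/28) - 46*(-1/59)) = -65 + 0*(-3/7 + 46/59) = -65 + 0*(145/413) = -65 + 0 = -65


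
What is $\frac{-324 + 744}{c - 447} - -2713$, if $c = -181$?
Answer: $\frac{425836}{157} \approx 2712.3$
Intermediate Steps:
$\frac{-324 + 744}{c - 447} - -2713 = \frac{-324 + 744}{-181 - 447} - -2713 = \frac{420}{-628} + 2713 = 420 \left(- \frac{1}{628}\right) + 2713 = - \frac{105}{157} + 2713 = \frac{425836}{157}$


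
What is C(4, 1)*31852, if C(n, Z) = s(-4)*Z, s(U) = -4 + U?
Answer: -254816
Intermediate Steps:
C(n, Z) = -8*Z (C(n, Z) = (-4 - 4)*Z = -8*Z)
C(4, 1)*31852 = -8*1*31852 = -8*31852 = -254816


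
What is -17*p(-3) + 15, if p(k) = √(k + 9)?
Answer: 15 - 17*√6 ≈ -26.641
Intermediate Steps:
p(k) = √(9 + k)
-17*p(-3) + 15 = -17*√(9 - 3) + 15 = -17*√6 + 15 = 15 - 17*√6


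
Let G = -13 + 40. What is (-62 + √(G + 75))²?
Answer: (62 - √102)² ≈ 2693.7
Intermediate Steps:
G = 27
(-62 + √(G + 75))² = (-62 + √(27 + 75))² = (-62 + √102)²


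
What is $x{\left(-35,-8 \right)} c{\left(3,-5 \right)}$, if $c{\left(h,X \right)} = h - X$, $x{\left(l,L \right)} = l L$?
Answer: $2240$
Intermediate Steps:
$x{\left(l,L \right)} = L l$
$x{\left(-35,-8 \right)} c{\left(3,-5 \right)} = \left(-8\right) \left(-35\right) \left(3 - -5\right) = 280 \left(3 + 5\right) = 280 \cdot 8 = 2240$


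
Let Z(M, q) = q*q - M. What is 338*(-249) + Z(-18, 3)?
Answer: -84135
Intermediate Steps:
Z(M, q) = q**2 - M
338*(-249) + Z(-18, 3) = 338*(-249) + (3**2 - 1*(-18)) = -84162 + (9 + 18) = -84162 + 27 = -84135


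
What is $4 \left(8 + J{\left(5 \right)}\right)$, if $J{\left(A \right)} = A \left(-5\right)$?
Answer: $-68$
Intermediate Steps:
$J{\left(A \right)} = - 5 A$
$4 \left(8 + J{\left(5 \right)}\right) = 4 \left(8 - 25\right) = 4 \left(-17\right) = -68$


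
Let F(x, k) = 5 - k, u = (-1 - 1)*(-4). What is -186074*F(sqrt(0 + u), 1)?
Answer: -744296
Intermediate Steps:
u = 8 (u = -2*(-4) = 8)
-186074*F(sqrt(0 + u), 1) = -186074*(5 - 1*1) = -186074*(5 - 1) = -186074*4 = -744296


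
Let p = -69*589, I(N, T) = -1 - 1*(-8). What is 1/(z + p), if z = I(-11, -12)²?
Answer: -1/40592 ≈ -2.4635e-5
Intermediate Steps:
I(N, T) = 7 (I(N, T) = -1 + 8 = 7)
p = -40641
z = 49 (z = 7² = 49)
1/(z + p) = 1/(49 - 40641) = 1/(-40592) = -1/40592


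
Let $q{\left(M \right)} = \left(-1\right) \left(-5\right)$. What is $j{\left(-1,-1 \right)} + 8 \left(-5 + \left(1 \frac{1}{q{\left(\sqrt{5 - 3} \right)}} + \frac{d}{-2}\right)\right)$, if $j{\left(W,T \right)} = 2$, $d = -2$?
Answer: $- \frac{142}{5} \approx -28.4$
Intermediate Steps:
$q{\left(M \right)} = 5$
$j{\left(-1,-1 \right)} + 8 \left(-5 + \left(1 \frac{1}{q{\left(\sqrt{5 - 3} \right)}} + \frac{d}{-2}\right)\right) = 2 + 8 \left(-5 + \left(1 \cdot \frac{1}{5} - \frac{2}{-2}\right)\right) = 2 + 8 \left(-5 + \left(1 \cdot \frac{1}{5} - -1\right)\right) = 2 + 8 \left(-5 + \left(\frac{1}{5} + 1\right)\right) = 2 + 8 \left(-5 + \frac{6}{5}\right) = 2 + 8 \left(- \frac{19}{5}\right) = 2 - \frac{152}{5} = - \frac{142}{5}$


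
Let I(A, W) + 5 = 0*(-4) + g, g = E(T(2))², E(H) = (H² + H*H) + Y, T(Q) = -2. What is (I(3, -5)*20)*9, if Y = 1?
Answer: 13680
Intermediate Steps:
E(H) = 1 + 2*H² (E(H) = (H² + H*H) + 1 = (H² + H²) + 1 = 2*H² + 1 = 1 + 2*H²)
g = 81 (g = (1 + 2*(-2)²)² = (1 + 2*4)² = (1 + 8)² = 9² = 81)
I(A, W) = 76 (I(A, W) = -5 + (0*(-4) + 81) = -5 + (0 + 81) = -5 + 81 = 76)
(I(3, -5)*20)*9 = (76*20)*9 = 1520*9 = 13680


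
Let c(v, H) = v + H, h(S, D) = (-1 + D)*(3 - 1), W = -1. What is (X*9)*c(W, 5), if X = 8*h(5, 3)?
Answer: 1152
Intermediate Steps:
h(S, D) = -2 + 2*D (h(S, D) = (-1 + D)*2 = -2 + 2*D)
c(v, H) = H + v
X = 32 (X = 8*(-2 + 2*3) = 8*(-2 + 6) = 8*4 = 32)
(X*9)*c(W, 5) = (32*9)*(5 - 1) = 288*4 = 1152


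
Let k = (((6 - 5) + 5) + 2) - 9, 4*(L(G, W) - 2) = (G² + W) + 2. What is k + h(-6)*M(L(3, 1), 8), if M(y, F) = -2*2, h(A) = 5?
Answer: -21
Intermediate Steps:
L(G, W) = 5/2 + W/4 + G²/4 (L(G, W) = 2 + ((G² + W) + 2)/4 = 2 + ((W + G²) + 2)/4 = 2 + (2 + W + G²)/4 = 2 + (½ + W/4 + G²/4) = 5/2 + W/4 + G²/4)
k = -1 (k = ((1 + 5) + 2) - 9 = (6 + 2) - 9 = 8 - 9 = -1)
M(y, F) = -4
k + h(-6)*M(L(3, 1), 8) = -1 + 5*(-4) = -1 - 20 = -21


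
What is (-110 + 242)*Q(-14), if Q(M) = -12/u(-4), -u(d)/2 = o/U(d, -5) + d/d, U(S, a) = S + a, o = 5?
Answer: 1782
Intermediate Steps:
u(d) = -2 - 10/(-5 + d) (u(d) = -2*(5/(d - 5) + d/d) = -2*(5/(-5 + d) + 1) = -2*(1 + 5/(-5 + d)) = -2 - 10/(-5 + d))
Q(M) = 27/2 (Q(M) = -12/((-2*(-4)/(-5 - 4))) = -12/((-2*(-4)/(-9))) = -12/((-2*(-4)*(-⅑))) = -12/(-8/9) = -12*(-9/8) = 27/2)
(-110 + 242)*Q(-14) = (-110 + 242)*(27/2) = 132*(27/2) = 1782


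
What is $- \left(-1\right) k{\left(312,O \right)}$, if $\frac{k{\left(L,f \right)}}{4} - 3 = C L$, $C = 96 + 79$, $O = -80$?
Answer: $218412$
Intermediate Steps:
$C = 175$
$k{\left(L,f \right)} = 12 + 700 L$ ($k{\left(L,f \right)} = 12 + 4 \cdot 175 L = 12 + 700 L$)
$- \left(-1\right) k{\left(312,O \right)} = - \left(-1\right) \left(12 + 700 \cdot 312\right) = - \left(-1\right) \left(12 + 218400\right) = - \left(-1\right) 218412 = \left(-1\right) \left(-218412\right) = 218412$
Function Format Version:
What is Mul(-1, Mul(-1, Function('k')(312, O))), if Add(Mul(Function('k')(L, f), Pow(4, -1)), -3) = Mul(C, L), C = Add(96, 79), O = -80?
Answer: 218412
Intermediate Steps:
C = 175
Function('k')(L, f) = Add(12, Mul(700, L)) (Function('k')(L, f) = Add(12, Mul(4, Mul(175, L))) = Add(12, Mul(700, L)))
Mul(-1, Mul(-1, Function('k')(312, O))) = Mul(-1, Mul(-1, Add(12, Mul(700, 312)))) = Mul(-1, Mul(-1, Add(12, 218400))) = Mul(-1, Mul(-1, 218412)) = Mul(-1, -218412) = 218412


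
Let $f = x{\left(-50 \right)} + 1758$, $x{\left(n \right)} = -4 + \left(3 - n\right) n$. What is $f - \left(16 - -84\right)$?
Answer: $-996$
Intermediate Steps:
$x{\left(n \right)} = -4 + n \left(3 - n\right)$
$f = -896$ ($f = \left(-4 - \left(-50\right)^{2} + 3 \left(-50\right)\right) + 1758 = \left(-4 - 2500 - 150\right) + 1758 = -2654 + 1758 = -896$)
$f - \left(16 - -84\right) = -896 - \left(16 - -84\right) = -896 - \left(16 + 84\right) = -896 - 100 = -996$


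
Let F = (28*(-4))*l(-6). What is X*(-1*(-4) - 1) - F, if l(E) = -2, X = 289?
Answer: 643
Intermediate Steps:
F = 224 (F = (28*(-4))*(-2) = -112*(-2) = 224)
X*(-1*(-4) - 1) - F = 289*(-1*(-4) - 1) - 1*224 = 289*(4 - 1) - 224 = 289*3 - 224 = 867 - 224 = 643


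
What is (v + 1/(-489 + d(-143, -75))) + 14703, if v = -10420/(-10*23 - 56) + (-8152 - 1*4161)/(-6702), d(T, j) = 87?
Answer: 157760714208/10701977 ≈ 14741.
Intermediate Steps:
v = 36678179/958386 (v = -10420/(-230 - 56) + (-8152 - 4161)*(-1/6702) = -10420/(-286) - 12313*(-1/6702) = -10420*(-1/286) + 12313/6702 = 5210/143 + 12313/6702 = 36678179/958386 ≈ 38.271)
(v + 1/(-489 + d(-143, -75))) + 14703 = (36678179/958386 + 1/(-489 + 87)) + 14703 = (36678179/958386 + 1/(-402)) + 14703 = (36678179/958386 - 1/402) + 14703 = 409546377/10701977 + 14703 = 157760714208/10701977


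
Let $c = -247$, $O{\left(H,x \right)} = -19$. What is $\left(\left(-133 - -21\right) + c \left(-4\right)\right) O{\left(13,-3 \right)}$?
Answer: $-16644$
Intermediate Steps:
$\left(\left(-133 - -21\right) + c \left(-4\right)\right) O{\left(13,-3 \right)} = \left(\left(-133 - -21\right) - -988\right) \left(-19\right) = \left(\left(-133 + 21\right) + 988\right) \left(-19\right) = \left(-112 + 988\right) \left(-19\right) = 876 \left(-19\right) = -16644$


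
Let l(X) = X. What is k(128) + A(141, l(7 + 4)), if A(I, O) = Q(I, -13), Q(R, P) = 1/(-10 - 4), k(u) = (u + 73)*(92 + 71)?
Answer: 458681/14 ≈ 32763.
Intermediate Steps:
k(u) = 11899 + 163*u (k(u) = (73 + u)*163 = 11899 + 163*u)
Q(R, P) = -1/14 (Q(R, P) = 1/(-14) = -1/14)
A(I, O) = -1/14
k(128) + A(141, l(7 + 4)) = (11899 + 163*128) - 1/14 = (11899 + 20864) - 1/14 = 32763 - 1/14 = 458681/14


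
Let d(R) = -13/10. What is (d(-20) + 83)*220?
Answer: 17974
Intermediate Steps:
d(R) = -13/10 (d(R) = -13*⅒ = -13/10)
(d(-20) + 83)*220 = (-13/10 + 83)*220 = (817/10)*220 = 17974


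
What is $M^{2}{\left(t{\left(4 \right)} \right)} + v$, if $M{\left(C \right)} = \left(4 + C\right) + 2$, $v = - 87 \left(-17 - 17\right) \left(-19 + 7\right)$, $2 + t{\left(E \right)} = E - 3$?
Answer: $-35471$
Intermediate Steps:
$t{\left(E \right)} = -5 + E$ ($t{\left(E \right)} = -2 + \left(E - 3\right) = -2 + \left(-3 + E\right) = -5 + E$)
$v = -35496$ ($v = - 87 \left(\left(-34\right) \left(-12\right)\right) = \left(-87\right) 408 = -35496$)
$M{\left(C \right)} = 6 + C$
$M^{2}{\left(t{\left(4 \right)} \right)} + v = \left(6 + \left(-5 + 4\right)\right)^{2} - 35496 = \left(6 - 1\right)^{2} - 35496 = 5^{2} - 35496 = 25 - 35496 = -35471$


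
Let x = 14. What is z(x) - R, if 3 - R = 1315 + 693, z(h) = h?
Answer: 2019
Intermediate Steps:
R = -2005 (R = 3 - (1315 + 693) = 3 - 1*2008 = 3 - 2008 = -2005)
z(x) - R = 14 - 1*(-2005) = 14 + 2005 = 2019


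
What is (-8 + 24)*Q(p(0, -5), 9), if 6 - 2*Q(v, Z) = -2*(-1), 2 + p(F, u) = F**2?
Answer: 32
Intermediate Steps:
p(F, u) = -2 + F**2
Q(v, Z) = 2 (Q(v, Z) = 3 - (-1)*(-1) = 3 - 1/2*2 = 3 - 1 = 2)
(-8 + 24)*Q(p(0, -5), 9) = (-8 + 24)*2 = 16*2 = 32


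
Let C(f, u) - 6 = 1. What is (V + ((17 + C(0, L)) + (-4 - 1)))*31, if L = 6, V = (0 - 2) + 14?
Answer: 961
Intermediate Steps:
V = 12 (V = -2 + 14 = 12)
C(f, u) = 7 (C(f, u) = 6 + 1 = 7)
(V + ((17 + C(0, L)) + (-4 - 1)))*31 = (12 + ((17 + 7) + (-4 - 1)))*31 = (12 + (24 - 5))*31 = (12 + 19)*31 = 31*31 = 961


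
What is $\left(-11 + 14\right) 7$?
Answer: $21$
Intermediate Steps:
$\left(-11 + 14\right) 7 = 3 \cdot 7 = 21$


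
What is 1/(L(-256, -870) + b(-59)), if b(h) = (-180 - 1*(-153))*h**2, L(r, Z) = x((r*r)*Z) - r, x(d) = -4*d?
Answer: 1/227971549 ≈ 4.3865e-9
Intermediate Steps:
L(r, Z) = -r - 4*Z*r**2 (L(r, Z) = -4*r*r*Z - r = -4*r**2*Z - r = -4*Z*r**2 - r = -r - 4*Z*r**2)
b(h) = -27*h**2 (b(h) = (-180 + 153)*h**2 = -27*h**2)
1/(L(-256, -870) + b(-59)) = 1/(-256*(-1 - 4*(-870)*(-256)) - 27*(-59)**2) = 1/(-256*(-1 - 890880) - 27*3481) = 1/(-256*(-890881) - 93987) = 1/(228065536 - 93987) = 1/227971549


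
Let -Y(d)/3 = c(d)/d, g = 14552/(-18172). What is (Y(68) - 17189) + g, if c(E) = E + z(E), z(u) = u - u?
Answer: -78106894/4543 ≈ -17193.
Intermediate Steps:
z(u) = 0
g = -3638/4543 (g = 14552*(-1/18172) = -3638/4543 ≈ -0.80079)
c(E) = E (c(E) = E + 0 = E)
Y(d) = -3 (Y(d) = -3*d/d = -3*1 = -3)
(Y(68) - 17189) + g = (-3 - 17189) - 3638/4543 = -17192 - 3638/4543 = -78106894/4543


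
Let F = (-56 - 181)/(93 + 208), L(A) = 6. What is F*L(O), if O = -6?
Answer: -1422/301 ≈ -4.7243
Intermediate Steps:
F = -237/301 ≈ -0.78738
F*L(O) = -237/301*6 = -1422/301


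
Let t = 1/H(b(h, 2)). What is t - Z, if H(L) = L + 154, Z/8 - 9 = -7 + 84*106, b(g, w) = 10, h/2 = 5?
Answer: -11684671/164 ≈ -71248.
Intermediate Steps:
h = 10 (h = 2*5 = 10)
Z = 71248 (Z = 72 + 8*(-7 + 84*106) = 72 + 8*(-7 + 8904) = 72 + 8*8897 = 72 + 71176 = 71248)
H(L) = 154 + L
t = 1/164 (t = 1/(154 + 10) = 1/164 ≈ 0.0060976)
t - Z = 1/164 - 1*71248 = 1/164 - 71248 = -11684671/164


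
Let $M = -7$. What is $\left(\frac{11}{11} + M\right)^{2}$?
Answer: $36$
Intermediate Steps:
$\left(\frac{11}{11} + M\right)^{2} = \left(\frac{11}{11} - 7\right)^{2} = \left(11 \cdot \frac{1}{11} - 7\right)^{2} = \left(1 - 7\right)^{2} = \left(-6\right)^{2} = 36$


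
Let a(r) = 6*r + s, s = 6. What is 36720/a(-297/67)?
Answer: -41004/23 ≈ -1782.8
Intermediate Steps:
a(r) = 6 + 6*r (a(r) = 6*r + 6 = 6 + 6*r)
36720/a(-297/67) = 36720/(6 + 6*(-297/67)) = 36720/(6 - 1782/67) = 36720/(-1380/67) = 36720*(-67/1380) = -41004/23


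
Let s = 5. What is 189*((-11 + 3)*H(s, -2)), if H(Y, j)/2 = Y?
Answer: -15120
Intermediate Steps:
H(Y, j) = 2*Y
189*((-11 + 3)*H(s, -2)) = 189*((-11 + 3)*(2*5)) = 189*(-8*10) = 189*(-80) = -15120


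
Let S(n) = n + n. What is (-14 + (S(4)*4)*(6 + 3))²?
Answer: 75076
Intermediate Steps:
S(n) = 2*n
(-14 + (S(4)*4)*(6 + 3))² = (-14 + ((2*4)*4)*(6 + 3))² = (-14 + (8*4)*9)² = (-14 + 32*9)² = (-14 + 288)² = 274² = 75076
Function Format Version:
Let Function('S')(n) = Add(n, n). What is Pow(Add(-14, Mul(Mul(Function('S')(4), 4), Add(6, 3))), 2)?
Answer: 75076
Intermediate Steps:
Function('S')(n) = Mul(2, n)
Pow(Add(-14, Mul(Mul(Function('S')(4), 4), Add(6, 3))), 2) = Pow(Add(-14, Mul(Mul(Mul(2, 4), 4), Add(6, 3))), 2) = Pow(Add(-14, Mul(Mul(8, 4), 9)), 2) = Pow(Add(-14, Mul(32, 9)), 2) = Pow(Add(-14, 288), 2) = Pow(274, 2) = 75076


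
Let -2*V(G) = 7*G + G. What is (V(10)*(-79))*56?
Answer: 176960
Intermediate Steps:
V(G) = -4*G (V(G) = -(7*G + G)/2 = -4*G)
(V(10)*(-79))*56 = (-4*10*(-79))*56 = -40*(-79)*56 = 3160*56 = 176960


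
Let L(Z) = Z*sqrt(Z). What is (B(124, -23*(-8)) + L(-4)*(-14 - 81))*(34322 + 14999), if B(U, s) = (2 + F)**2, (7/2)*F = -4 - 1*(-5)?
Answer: 12626176/49 + 37483960*I ≈ 2.5768e+5 + 3.7484e+7*I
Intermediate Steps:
F = 2/7 (F = 2*(-4 - 1*(-5))/7 = 2*(-4 + 5)/7 = (2/7)*1 = 2/7 ≈ 0.28571)
L(Z) = Z**(3/2)
B(U, s) = 256/49 (B(U, s) = (2 + 2/7)**2 = (16/7)**2 = 256/49)
(B(124, -23*(-8)) + L(-4)*(-14 - 81))*(34322 + 14999) = (256/49 + (-4)**(3/2)*(-14 - 81))*(34322 + 14999) = (256/49 - 8*I*(-95))*49321 = (256/49 + 760*I)*49321 = 12626176/49 + 37483960*I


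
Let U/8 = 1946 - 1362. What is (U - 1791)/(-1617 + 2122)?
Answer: 2881/505 ≈ 5.7049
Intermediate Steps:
U = 4672 (U = 8*(1946 - 1362) = 8*584 = 4672)
(U - 1791)/(-1617 + 2122) = (4672 - 1791)/(-1617 + 2122) = 2881/505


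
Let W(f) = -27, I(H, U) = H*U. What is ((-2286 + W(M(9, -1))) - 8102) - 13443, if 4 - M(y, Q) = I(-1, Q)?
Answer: -23858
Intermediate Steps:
M(y, Q) = 4 + Q (M(y, Q) = 4 - (-1)*Q = 4 + Q)
((-2286 + W(M(9, -1))) - 8102) - 13443 = ((-2286 - 27) - 8102) - 13443 = (-2313 - 8102) - 13443 = -10415 - 13443 = -23858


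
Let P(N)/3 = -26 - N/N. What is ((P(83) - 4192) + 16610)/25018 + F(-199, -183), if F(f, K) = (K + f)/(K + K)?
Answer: 7036109/4578294 ≈ 1.5368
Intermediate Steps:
P(N) = -81 (P(N) = 3*(-26 - N/N) = 3*(-26 - 1*1) = 3*(-26 - 1) = 3*(-27) = -81)
F(f, K) = (K + f)/(2*K) (F(f, K) = (K + f)/((2*K)) = (K + f)*(1/(2*K)) = (K + f)/(2*K))
((P(83) - 4192) + 16610)/25018 + F(-199, -183) = ((-81 - 4192) + 16610)/25018 + (½)*(-183 - 199)/(-183) = (-4273 + 16610)*(1/25018) + (½)*(-1/183)*(-382) = 12337*(1/25018) + 191/183 = 12337/25018 + 191/183 = 7036109/4578294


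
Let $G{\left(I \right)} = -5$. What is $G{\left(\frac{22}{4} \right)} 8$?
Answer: $-40$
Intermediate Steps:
$G{\left(\frac{22}{4} \right)} 8 = \left(-5\right) 8 = -40$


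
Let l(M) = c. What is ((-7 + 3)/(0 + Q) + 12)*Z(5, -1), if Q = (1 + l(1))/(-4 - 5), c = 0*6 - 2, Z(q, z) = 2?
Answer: -48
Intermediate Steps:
c = -2 (c = 0 - 2 = -2)
l(M) = -2
Q = ⅑ (Q = (1 - 2)/(-4 - 5) = -1/(-9) = -1*(-⅑) = ⅑ ≈ 0.11111)
((-7 + 3)/(0 + Q) + 12)*Z(5, -1) = ((-7 + 3)/(0 + ⅑) + 12)*2 = (-4/⅑ + 12)*2 = (-4*9 + 12)*2 = (-36 + 12)*2 = -24*2 = -48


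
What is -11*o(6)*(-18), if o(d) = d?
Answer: 1188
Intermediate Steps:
-11*o(6)*(-18) = -11*6*(-18) = -66*(-18) = 1188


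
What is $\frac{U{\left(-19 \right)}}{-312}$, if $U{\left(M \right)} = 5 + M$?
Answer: $\frac{7}{156} \approx 0.044872$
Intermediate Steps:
$\frac{U{\left(-19 \right)}}{-312} = \frac{5 - 19}{-312} = \left(- \frac{1}{312}\right) \left(-14\right) = \frac{7}{156}$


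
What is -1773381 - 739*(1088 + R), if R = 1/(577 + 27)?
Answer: -1556758191/604 ≈ -2.5774e+6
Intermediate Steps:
R = 1/604 ≈ 0.0016556
-1773381 - 739*(1088 + R) = -1773381 - 739*(1088 + 1/604) = -1773381 - 739*657153/604 = -1773381 - 485636067/604 = -1556758191/604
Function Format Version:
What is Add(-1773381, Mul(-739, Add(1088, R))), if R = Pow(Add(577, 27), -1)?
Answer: Rational(-1556758191, 604) ≈ -2.5774e+6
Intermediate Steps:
R = Rational(1, 604) (R = Pow(604, -1) = Rational(1, 604) ≈ 0.0016556)
Add(-1773381, Mul(-739, Add(1088, R))) = Add(-1773381, Mul(-739, Add(1088, Rational(1, 604)))) = Add(-1773381, Mul(-739, Rational(657153, 604))) = Add(-1773381, Rational(-485636067, 604)) = Rational(-1556758191, 604)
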